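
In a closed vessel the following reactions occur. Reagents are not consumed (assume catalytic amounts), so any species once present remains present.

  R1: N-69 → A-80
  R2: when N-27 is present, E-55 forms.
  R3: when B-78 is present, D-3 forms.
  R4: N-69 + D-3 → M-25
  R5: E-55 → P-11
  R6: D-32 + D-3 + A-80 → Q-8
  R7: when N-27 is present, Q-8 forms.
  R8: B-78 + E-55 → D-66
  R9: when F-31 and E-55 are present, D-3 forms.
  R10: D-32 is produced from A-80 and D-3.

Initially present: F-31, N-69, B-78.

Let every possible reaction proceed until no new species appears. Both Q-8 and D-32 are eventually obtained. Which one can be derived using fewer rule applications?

D-32: B-78 present → D-3 forms (R3). N-69 present → A-80 forms (R1). A-80 and D-3 present → D-32 forms (R10). [3 rule applications]
Q-8: B-78 present → D-3 forms (R3). N-69 present → A-80 forms (R1). A-80 and D-3 present → D-32 forms (R10). D-32, D-3, and A-80 present → Q-8 forms (R6). [4 rule applications]
D-32 needs fewer.

D-32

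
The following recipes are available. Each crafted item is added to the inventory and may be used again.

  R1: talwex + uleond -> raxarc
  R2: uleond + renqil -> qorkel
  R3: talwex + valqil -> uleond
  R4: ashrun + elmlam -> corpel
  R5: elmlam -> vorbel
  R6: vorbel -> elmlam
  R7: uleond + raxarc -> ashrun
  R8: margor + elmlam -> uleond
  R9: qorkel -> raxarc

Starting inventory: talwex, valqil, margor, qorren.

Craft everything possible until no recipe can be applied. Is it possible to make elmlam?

No

elmlam would need vorbel (R6), but vorbel is never obtained.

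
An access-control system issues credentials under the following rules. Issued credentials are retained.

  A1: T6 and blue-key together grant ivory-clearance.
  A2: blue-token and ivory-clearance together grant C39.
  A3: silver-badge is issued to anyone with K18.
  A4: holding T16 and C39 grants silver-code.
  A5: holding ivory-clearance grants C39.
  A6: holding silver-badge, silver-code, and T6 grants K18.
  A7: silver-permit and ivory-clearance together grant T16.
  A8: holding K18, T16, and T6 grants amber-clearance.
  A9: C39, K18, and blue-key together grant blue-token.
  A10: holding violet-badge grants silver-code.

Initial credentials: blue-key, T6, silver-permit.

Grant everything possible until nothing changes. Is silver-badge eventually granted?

silver-badge would need K18 (A3), but K18 is never granted.

No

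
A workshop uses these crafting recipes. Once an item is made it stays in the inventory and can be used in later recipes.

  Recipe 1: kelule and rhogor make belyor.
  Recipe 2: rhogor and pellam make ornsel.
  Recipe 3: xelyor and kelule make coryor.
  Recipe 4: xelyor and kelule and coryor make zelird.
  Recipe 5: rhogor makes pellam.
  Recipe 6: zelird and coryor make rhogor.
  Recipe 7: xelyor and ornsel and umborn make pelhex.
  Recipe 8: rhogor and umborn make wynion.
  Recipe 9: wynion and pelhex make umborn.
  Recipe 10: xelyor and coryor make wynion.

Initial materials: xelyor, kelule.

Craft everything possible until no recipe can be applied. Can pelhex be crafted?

No

pelhex would need xelyor, ornsel, and umborn (Recipe 7), but umborn is never obtained.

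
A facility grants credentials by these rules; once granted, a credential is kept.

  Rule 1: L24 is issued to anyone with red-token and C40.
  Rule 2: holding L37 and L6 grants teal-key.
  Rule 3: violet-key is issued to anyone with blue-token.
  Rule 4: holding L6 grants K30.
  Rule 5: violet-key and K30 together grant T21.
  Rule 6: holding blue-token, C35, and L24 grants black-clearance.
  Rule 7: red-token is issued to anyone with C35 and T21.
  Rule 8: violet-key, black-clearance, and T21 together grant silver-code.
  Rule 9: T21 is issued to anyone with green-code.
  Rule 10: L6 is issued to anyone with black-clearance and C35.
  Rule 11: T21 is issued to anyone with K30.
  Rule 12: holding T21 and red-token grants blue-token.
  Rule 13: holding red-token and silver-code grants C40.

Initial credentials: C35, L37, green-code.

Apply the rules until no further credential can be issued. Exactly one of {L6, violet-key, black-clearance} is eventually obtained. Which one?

Holding green-code grants T21 (Rule 9).
Holding C35 and T21 grants red-token (Rule 7).
Holding T21 and red-token grants blue-token (Rule 12).
Holding blue-token grants violet-key (Rule 3).
black-clearance would need blue-token, C35, and L24 (Rule 6), but L24 is never granted. L6 would need black-clearance and C35 (Rule 10), but black-clearance is never granted.

violet-key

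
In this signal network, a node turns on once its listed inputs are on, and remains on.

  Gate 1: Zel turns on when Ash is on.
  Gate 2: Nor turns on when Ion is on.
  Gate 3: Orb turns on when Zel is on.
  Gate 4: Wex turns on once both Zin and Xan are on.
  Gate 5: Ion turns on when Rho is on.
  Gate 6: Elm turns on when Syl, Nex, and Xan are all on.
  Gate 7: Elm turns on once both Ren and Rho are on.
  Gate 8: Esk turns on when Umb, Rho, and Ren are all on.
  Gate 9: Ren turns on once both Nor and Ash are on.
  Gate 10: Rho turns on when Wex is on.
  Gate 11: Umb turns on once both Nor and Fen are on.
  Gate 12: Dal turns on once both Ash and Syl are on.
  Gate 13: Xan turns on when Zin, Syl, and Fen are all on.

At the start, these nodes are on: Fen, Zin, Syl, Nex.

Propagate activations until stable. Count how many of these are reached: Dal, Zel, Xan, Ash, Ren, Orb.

1

Zin, Syl, and Fen are on, so Xan turns on (Gate 13).
Dal would need Ash and Syl (Gate 12), but Ash never turns on.
Zel would need Ash (Gate 1), but Ash never turns on.
Xan: reached.
No rule produces Ash, and it is not given.
Ren would need Nor and Ash (Gate 9), but Ash never turns on.
Orb would need Zel (Gate 3), but Zel never turns on.
Reached: Xan — 1 of the 6.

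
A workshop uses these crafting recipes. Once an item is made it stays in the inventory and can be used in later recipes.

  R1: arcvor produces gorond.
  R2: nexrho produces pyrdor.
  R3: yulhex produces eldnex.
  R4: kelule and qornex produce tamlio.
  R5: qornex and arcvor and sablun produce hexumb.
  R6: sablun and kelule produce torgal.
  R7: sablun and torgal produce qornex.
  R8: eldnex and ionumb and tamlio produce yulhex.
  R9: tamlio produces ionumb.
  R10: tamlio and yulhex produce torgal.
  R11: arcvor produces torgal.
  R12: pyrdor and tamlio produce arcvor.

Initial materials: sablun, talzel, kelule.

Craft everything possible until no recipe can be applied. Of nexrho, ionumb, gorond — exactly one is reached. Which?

sablun and kelule → torgal (R6).
sablun and torgal → qornex (R7).
Using R4, kelule and qornex make tamlio.
tamlio → ionumb (R9).
gorond would need arcvor (R1), but arcvor is never obtained. No rule produces nexrho, and it is not given.

ionumb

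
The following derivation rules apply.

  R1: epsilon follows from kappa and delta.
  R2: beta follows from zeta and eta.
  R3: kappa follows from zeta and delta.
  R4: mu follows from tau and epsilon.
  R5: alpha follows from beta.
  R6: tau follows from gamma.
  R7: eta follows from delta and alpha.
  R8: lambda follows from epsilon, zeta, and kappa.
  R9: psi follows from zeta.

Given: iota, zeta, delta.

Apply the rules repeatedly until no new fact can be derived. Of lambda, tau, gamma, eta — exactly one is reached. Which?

lambda

From zeta and delta, R3 gives kappa.
From kappa and delta, R1 gives epsilon.
From epsilon, zeta, and kappa, R8 gives lambda.
tau would need gamma (R6), but gamma is never established. No rule produces gamma, and it is not given. eta would need delta and alpha (R7), but alpha is never established.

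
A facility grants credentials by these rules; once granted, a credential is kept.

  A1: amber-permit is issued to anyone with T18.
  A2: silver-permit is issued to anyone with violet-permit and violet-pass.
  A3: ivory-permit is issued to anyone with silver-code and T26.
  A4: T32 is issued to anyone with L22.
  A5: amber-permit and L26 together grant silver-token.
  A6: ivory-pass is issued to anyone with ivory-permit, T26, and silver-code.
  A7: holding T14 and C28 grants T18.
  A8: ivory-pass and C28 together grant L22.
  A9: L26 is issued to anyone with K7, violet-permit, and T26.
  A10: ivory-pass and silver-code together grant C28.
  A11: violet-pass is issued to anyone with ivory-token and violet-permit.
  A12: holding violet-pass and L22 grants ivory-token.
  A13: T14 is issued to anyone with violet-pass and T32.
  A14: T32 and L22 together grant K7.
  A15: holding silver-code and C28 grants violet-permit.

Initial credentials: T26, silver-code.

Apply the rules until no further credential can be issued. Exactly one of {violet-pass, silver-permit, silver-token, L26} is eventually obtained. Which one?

Holding silver-code and T26 grants ivory-permit (A3).
Holding ivory-permit, T26, and silver-code grants ivory-pass (A6).
Holding ivory-pass and silver-code grants C28 (A10).
Holding ivory-pass and C28 grants L22 (A8).
Holding silver-code and C28 grants violet-permit (A15).
Holding L22 grants T32 (A4).
Holding T32 and L22 grants K7 (A14).
Holding K7, violet-permit, and T26 grants L26 (A9).
silver-permit would need violet-permit and violet-pass (A2), but violet-pass is never granted. silver-token would need amber-permit and L26 (A5), but amber-permit is never granted. violet-pass would need ivory-token and violet-permit (A11), but ivory-token is never granted.

L26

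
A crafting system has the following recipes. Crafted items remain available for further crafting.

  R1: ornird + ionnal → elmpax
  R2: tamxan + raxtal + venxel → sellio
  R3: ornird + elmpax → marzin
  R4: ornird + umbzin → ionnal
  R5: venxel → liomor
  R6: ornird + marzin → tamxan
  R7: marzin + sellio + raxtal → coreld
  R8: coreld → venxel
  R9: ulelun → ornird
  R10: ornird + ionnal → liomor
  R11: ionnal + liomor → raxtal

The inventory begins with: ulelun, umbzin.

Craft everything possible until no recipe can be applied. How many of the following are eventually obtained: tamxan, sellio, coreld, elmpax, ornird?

3

Using R9, ulelun makes ornird.
Using R4, ornird and umbzin make ionnal.
Using R1, ornird and ionnal make elmpax.
ornird + elmpax → marzin (R3).
ornird + marzin → tamxan (R6).
tamxan: reached.
sellio would need tamxan, raxtal, and venxel (R2), but venxel is never obtained.
coreld would need marzin, sellio, and raxtal (R7), but sellio is never obtained.
elmpax: reached.
ornird: reached.
Reached: tamxan, elmpax, and ornird — 3 of the 5.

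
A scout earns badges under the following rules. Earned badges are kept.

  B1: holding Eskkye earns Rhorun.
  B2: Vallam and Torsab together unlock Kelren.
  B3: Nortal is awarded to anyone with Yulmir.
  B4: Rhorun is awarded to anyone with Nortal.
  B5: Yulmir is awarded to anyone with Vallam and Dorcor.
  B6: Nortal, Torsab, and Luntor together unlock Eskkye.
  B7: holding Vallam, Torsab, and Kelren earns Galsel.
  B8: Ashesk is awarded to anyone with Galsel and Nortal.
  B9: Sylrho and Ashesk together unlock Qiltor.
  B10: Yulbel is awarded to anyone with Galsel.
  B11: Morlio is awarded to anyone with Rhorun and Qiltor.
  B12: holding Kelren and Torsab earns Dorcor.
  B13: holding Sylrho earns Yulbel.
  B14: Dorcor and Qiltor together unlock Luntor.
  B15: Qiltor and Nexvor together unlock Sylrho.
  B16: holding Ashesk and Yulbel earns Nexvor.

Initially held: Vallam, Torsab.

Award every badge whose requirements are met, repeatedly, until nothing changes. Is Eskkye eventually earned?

Eskkye would need Nortal, Torsab, and Luntor (B6), but Luntor is never earned.

No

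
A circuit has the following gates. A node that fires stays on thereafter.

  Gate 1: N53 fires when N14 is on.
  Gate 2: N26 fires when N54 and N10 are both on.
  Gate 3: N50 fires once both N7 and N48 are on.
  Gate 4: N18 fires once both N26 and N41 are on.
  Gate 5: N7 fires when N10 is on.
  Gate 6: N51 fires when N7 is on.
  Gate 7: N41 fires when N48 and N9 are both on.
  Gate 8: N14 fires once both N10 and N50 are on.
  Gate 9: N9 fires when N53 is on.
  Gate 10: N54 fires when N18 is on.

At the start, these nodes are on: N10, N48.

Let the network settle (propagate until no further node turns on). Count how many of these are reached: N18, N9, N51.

2

N10 is on, so N7 fires (Gate 5).
Gate 6: N7 on → N51 on.
N7 and N48 are on, so N50 fires (Gate 3).
Gate 8: N10 and N50 on → N14 on.
Gate 1: N14 on → N53 on.
N53 is on, so N9 fires (Gate 9).
N18 would need N26 and N41 (Gate 4), but N26 never turns on.
N9: reached.
N51: reached.
Reached: N9 and N51 — 2 of the 3.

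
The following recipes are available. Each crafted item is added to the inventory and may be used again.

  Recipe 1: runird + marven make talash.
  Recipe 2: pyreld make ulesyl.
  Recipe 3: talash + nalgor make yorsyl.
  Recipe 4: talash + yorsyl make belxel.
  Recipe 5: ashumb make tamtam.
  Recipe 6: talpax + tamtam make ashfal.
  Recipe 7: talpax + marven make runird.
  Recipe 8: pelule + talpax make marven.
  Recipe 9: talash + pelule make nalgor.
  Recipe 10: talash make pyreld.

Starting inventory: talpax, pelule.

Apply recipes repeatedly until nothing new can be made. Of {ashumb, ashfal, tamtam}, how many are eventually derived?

0

No rule produces ashumb, and it is not given.
ashfal would need talpax and tamtam (Recipe 6), but tamtam is never obtained.
tamtam would need ashumb (Recipe 5), but ashumb is never obtained.
None of the 3 are reached.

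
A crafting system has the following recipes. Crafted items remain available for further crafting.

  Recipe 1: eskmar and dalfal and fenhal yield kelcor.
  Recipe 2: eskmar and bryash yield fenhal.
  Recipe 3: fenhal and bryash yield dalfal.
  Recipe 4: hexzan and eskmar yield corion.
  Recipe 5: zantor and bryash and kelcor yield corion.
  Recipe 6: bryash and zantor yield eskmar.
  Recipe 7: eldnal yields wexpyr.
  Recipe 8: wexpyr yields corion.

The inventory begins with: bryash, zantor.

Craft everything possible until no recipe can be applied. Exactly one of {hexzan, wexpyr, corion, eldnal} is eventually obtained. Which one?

corion

Using Recipe 6, bryash and zantor make eskmar.
Using Recipe 2, eskmar and bryash make fenhal.
Using Recipe 3, fenhal and bryash make dalfal.
eskmar and dalfal and fenhal → kelcor (Recipe 1).
zantor and bryash and kelcor → corion (Recipe 5).
wexpyr would need eldnal (Recipe 7), but eldnal is never obtained. No rule produces eldnal, and it is not given. No rule produces hexzan, and it is not given.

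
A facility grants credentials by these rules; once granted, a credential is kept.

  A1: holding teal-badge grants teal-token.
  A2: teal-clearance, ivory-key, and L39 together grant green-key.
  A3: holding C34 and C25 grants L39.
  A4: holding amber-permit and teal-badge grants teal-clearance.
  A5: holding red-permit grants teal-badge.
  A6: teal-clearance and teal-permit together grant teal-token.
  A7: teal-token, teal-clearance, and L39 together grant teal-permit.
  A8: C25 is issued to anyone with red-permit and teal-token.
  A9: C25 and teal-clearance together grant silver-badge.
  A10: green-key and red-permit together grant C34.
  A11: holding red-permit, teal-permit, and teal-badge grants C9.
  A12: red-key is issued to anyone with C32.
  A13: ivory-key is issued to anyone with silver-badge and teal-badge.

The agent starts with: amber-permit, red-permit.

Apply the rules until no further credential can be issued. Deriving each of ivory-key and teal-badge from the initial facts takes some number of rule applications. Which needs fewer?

teal-badge

teal-badge: Holding red-permit grants teal-badge (A5). [1 rule application]
ivory-key: Holding red-permit grants teal-badge (A5). Holding amber-permit and teal-badge grants teal-clearance (A4). Holding teal-badge grants teal-token (A1). Holding red-permit and teal-token grants C25 (A8). Holding C25 and teal-clearance grants silver-badge (A9). Holding silver-badge and teal-badge grants ivory-key (A13). [6 rule applications]
teal-badge needs fewer.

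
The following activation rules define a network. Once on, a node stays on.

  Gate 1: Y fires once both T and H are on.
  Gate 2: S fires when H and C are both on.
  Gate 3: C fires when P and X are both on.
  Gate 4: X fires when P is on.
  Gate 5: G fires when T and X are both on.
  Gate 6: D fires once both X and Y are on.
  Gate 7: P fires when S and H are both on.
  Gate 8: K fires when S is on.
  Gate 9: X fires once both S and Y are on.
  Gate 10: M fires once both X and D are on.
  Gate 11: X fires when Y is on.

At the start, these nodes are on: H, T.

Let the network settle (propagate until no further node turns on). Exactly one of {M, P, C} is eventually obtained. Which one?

T and H are on, so Y fires (Gate 1).
Gate 11: Y on → X on.
Gate 6: X and Y on → D on.
X and D are on, so M fires (Gate 10).
P would need S and H (Gate 7), but S never turns on. C would need P and X (Gate 3), but P never turns on.

M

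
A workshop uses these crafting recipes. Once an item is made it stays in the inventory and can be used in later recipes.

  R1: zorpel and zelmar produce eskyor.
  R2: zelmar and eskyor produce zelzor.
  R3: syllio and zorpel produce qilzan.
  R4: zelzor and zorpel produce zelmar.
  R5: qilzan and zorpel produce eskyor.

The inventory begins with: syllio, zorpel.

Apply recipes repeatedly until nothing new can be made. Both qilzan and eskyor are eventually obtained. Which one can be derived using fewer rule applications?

qilzan: syllio and zorpel → qilzan (R3). [1 rule application]
eskyor: Using R3, syllio and zorpel make qilzan. qilzan and zorpel → eskyor (R5). [2 rule applications]
qilzan needs fewer.

qilzan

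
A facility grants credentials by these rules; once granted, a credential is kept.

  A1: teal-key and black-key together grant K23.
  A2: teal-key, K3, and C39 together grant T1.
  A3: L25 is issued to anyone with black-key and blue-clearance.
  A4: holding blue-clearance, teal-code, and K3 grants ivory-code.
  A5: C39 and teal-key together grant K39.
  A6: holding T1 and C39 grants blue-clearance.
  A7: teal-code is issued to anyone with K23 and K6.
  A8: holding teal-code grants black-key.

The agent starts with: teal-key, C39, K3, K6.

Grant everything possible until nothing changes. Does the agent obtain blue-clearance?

Holding teal-key, K3, and C39 grants T1 (A2).
Holding T1 and C39 grants blue-clearance (A6).

Yes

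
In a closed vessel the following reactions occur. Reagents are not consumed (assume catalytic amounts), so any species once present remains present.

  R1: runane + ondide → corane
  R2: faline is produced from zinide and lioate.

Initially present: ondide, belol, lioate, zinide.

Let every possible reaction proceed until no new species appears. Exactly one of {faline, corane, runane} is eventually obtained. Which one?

zinide and lioate present → faline forms (R2).
corane would need runane and ondide (R1), but runane never forms. No rule produces runane, and it is not given.

faline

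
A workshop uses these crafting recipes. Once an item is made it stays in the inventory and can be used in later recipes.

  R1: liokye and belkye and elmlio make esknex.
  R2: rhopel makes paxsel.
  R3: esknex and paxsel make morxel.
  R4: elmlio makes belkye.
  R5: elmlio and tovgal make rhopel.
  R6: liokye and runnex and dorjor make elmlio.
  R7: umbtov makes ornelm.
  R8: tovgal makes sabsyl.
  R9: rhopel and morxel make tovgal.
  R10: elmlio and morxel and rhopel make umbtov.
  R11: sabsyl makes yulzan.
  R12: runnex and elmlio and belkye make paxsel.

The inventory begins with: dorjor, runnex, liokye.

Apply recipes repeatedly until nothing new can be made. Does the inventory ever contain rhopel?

rhopel would need elmlio and tovgal (R5), but tovgal is never obtained.

No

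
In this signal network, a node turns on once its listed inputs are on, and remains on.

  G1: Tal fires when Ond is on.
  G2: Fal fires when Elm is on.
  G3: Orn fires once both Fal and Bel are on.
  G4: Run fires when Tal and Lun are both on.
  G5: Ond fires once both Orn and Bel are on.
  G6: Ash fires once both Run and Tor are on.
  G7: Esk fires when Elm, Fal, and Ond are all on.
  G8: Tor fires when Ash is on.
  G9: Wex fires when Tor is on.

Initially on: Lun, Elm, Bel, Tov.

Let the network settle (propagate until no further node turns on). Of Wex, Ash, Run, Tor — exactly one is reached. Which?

Run

Elm is on, so Fal fires (G2).
G3: Fal and Bel on → Orn on.
Orn and Bel are on, so Ond fires (G5).
G1: Ond on → Tal on.
G4: Tal and Lun on → Run on.
Tor would need Ash (G8), but Ash never turns on. Wex would need Tor (G9), but Tor never turns on. Ash would need Run and Tor (G6), but Tor never turns on.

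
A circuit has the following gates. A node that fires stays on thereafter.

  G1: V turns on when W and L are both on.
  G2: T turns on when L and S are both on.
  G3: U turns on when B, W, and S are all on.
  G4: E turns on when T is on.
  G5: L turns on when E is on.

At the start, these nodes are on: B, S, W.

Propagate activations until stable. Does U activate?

G3: B, W, and S on → U on.

Yes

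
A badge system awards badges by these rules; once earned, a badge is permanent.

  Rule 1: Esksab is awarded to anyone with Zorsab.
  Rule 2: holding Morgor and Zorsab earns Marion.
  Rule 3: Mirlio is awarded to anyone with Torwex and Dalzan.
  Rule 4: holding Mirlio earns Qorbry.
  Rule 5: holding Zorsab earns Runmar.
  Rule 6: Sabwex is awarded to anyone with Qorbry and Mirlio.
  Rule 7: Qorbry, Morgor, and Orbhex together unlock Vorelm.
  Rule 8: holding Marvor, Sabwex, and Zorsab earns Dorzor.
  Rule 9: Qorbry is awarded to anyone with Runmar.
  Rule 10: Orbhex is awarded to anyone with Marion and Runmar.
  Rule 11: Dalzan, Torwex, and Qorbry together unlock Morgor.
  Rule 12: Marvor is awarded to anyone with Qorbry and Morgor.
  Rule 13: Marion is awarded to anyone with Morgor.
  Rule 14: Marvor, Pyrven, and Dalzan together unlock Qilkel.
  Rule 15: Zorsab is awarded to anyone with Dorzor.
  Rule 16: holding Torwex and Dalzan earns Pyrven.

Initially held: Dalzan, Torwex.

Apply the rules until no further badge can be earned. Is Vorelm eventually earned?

Vorelm would need Qorbry, Morgor, and Orbhex (Rule 7), but Orbhex is never earned.

No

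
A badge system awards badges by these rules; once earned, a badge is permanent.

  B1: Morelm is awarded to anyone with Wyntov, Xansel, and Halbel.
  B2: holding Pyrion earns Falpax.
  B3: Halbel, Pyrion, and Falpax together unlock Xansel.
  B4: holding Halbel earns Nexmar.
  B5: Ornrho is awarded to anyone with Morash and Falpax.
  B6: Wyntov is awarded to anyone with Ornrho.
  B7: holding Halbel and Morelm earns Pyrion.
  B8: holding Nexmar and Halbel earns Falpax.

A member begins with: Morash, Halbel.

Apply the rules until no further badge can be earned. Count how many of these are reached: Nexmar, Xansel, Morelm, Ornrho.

With Halbel, Nexmar is earned (B4).
With Nexmar and Halbel, Falpax is earned (B8).
With Morash and Falpax, Ornrho is earned (B5).
Nexmar: reached.
Xansel would need Halbel, Pyrion, and Falpax (B3), but Pyrion is never earned.
Morelm would need Wyntov, Xansel, and Halbel (B1), but Xansel is never earned.
Ornrho: reached.
Reached: Nexmar and Ornrho — 2 of the 4.

2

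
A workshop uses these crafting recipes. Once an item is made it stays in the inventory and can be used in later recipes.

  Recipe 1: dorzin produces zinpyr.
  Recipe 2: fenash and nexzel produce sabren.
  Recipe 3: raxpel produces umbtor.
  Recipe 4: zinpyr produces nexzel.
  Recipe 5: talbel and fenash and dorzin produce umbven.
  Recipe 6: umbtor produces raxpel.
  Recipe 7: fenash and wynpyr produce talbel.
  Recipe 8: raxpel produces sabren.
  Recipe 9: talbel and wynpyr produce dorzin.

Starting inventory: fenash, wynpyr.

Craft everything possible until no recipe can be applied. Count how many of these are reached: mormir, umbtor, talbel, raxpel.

Using Recipe 7, fenash and wynpyr make talbel.
No rule produces mormir, and it is not given.
umbtor would need raxpel (Recipe 3), but raxpel is never obtained.
talbel: reached.
raxpel would need umbtor (Recipe 6), but umbtor is never obtained.
Reached: talbel — 1 of the 4.

1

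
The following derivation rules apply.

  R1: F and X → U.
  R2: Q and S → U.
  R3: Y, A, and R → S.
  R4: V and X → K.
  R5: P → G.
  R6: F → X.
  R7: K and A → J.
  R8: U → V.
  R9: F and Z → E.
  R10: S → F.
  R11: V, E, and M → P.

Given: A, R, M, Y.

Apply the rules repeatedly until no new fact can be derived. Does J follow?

Y, A, and R hold, so S follows (R3).
From S, R10 gives F.
From F, R6 gives X.
From F and X, R1 gives U.
From U, R8 gives V.
From V and X, R4 gives K.
From K and A, R7 gives J.

Yes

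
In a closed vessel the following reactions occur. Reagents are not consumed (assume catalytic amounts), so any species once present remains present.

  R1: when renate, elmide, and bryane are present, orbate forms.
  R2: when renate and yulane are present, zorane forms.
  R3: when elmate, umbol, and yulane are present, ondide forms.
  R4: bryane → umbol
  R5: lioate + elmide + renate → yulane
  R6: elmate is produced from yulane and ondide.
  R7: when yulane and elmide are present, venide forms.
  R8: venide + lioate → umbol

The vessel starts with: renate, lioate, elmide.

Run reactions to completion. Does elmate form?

elmate would need yulane and ondide (R6), but ondide never forms.

No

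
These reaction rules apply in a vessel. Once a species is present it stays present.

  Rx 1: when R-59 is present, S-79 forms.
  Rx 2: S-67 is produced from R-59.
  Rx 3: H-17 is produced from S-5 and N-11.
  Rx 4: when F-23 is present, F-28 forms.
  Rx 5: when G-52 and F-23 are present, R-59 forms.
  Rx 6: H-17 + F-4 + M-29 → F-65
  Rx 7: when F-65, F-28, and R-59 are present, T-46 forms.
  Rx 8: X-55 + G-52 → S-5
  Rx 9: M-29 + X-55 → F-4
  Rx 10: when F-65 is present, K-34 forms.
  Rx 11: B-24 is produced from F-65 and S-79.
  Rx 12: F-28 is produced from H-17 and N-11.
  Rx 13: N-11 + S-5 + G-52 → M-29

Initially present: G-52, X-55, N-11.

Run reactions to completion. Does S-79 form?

S-79 would need R-59 (Rx 1), but R-59 never forms.

No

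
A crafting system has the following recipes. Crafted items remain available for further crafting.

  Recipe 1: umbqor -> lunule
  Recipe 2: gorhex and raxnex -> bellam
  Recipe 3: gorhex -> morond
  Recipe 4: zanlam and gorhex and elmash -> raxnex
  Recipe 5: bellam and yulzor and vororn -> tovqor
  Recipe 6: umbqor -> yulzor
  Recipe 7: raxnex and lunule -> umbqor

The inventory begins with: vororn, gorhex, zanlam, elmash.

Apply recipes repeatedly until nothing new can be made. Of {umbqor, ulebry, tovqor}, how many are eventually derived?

umbqor would need raxnex and lunule (Recipe 7), but lunule is never obtained.
No rule produces ulebry, and it is not given.
tovqor would need bellam, yulzor, and vororn (Recipe 5), but yulzor is never obtained.
None of the 3 are reached.

0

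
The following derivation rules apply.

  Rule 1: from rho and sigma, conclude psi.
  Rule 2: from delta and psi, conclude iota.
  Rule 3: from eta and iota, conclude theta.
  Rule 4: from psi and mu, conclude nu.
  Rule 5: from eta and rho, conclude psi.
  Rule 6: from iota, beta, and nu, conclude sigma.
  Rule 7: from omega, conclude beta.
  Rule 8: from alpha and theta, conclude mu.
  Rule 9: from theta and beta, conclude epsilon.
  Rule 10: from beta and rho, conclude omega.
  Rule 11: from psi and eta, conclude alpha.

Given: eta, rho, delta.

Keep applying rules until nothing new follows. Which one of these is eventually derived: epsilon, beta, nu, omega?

eta and rho hold, so psi follows (Rule 5).
From psi and eta, Rule 11 gives alpha.
From delta and psi, Rule 2 gives iota.
eta and iota hold, so theta follows (Rule 3).
alpha and theta hold, so mu follows (Rule 8).
psi and mu hold, so nu follows (Rule 4).
beta would need omega (Rule 7), but omega is never established. omega would need beta and rho (Rule 10), but beta is never established. epsilon would need theta and beta (Rule 9), but beta is never established.

nu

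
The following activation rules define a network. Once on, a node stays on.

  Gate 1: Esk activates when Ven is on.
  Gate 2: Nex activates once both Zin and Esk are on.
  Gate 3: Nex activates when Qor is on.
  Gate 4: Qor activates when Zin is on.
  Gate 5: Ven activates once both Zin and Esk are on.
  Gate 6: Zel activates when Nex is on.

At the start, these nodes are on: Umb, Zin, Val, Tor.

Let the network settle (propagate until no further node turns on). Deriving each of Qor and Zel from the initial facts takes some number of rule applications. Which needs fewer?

Qor: Zin is on, so Qor activates (Gate 4). [1 rule application]
Zel: Gate 4: Zin on → Qor on. Qor is on, so Nex activates (Gate 3). Gate 6: Nex on → Zel on. [3 rule applications]
Qor needs fewer.

Qor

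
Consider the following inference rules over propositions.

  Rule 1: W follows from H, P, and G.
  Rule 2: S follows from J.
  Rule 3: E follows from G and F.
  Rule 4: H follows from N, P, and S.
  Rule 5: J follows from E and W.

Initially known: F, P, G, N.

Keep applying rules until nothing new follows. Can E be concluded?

G and F hold, so E follows (Rule 3).

Yes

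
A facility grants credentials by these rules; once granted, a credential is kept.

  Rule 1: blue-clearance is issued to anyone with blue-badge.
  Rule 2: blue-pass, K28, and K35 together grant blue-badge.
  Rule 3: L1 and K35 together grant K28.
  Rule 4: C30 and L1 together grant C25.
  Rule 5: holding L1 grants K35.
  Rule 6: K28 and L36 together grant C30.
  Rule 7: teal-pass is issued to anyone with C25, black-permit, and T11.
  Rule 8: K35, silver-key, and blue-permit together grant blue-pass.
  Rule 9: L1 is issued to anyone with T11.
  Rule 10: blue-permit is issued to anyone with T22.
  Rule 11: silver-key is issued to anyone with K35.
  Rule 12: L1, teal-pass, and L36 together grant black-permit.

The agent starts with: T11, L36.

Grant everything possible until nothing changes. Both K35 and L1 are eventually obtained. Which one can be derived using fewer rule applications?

L1: Holding T11 grants L1 (Rule 9). [1 rule application]
K35: Holding T11 grants L1 (Rule 9). Holding L1 grants K35 (Rule 5). [2 rule applications]
L1 needs fewer.

L1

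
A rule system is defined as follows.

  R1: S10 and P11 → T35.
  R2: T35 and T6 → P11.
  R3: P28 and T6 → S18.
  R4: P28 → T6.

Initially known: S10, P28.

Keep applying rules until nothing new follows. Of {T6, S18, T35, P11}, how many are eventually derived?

2

P28 holds, so T6 follows (R4).
From P28 and T6, R3 gives S18.
T6: reached.
S18: reached.
T35 would need S10 and P11 (R1), but P11 is never established.
P11 would need T35 and T6 (R2), but T35 is never established.
Reached: T6 and S18 — 2 of the 4.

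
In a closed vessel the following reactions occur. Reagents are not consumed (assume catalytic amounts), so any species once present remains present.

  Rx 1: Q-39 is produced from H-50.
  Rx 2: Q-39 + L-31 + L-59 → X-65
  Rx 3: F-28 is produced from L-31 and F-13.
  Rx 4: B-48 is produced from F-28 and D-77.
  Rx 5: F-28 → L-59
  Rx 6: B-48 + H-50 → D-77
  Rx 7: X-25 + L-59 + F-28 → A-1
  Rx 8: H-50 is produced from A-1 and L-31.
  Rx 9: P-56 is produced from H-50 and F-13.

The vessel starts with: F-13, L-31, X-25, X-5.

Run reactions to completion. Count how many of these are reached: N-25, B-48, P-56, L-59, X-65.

3

L-31 and F-13 present → F-28 forms (Rx 3).
F-28 present → L-59 forms (Rx 5).
X-25, L-59, and F-28 present → A-1 forms (Rx 7).
A-1 and L-31 present → H-50 forms (Rx 8).
H-50 present → Q-39 forms (Rx 1).
H-50 and F-13 present → P-56 forms (Rx 9).
Q-39, L-31, and L-59 present → X-65 forms (Rx 2).
No rule produces N-25, and it is not given.
B-48 would need F-28 and D-77 (Rx 4), but D-77 never forms.
P-56: reached.
L-59: reached.
X-65: reached.
Reached: P-56, L-59, and X-65 — 3 of the 5.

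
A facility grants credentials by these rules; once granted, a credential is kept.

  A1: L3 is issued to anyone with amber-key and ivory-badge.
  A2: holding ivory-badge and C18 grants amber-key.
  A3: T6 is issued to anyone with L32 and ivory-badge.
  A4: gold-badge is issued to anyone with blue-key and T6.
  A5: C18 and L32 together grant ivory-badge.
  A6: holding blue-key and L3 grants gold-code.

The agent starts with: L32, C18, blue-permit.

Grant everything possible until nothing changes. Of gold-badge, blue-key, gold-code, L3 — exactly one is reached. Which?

Holding C18 and L32 grants ivory-badge (A5).
Holding ivory-badge and C18 grants amber-key (A2).
Holding amber-key and ivory-badge grants L3 (A1).
No rule produces blue-key, and it is not given. gold-code would need blue-key and L3 (A6), but blue-key is never granted. gold-badge would need blue-key and T6 (A4), but blue-key is never granted.

L3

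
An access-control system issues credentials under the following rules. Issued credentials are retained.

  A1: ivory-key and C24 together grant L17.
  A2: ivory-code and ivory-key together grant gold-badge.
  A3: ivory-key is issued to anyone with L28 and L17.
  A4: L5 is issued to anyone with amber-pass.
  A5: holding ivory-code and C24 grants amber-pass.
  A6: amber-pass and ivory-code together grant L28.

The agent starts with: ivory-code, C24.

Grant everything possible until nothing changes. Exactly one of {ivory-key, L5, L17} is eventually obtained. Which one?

L5

Holding ivory-code and C24 grants amber-pass (A5).
Holding amber-pass grants L5 (A4).
L17 would need ivory-key and C24 (A1), but ivory-key is never granted. ivory-key would need L28 and L17 (A3), but L17 is never granted.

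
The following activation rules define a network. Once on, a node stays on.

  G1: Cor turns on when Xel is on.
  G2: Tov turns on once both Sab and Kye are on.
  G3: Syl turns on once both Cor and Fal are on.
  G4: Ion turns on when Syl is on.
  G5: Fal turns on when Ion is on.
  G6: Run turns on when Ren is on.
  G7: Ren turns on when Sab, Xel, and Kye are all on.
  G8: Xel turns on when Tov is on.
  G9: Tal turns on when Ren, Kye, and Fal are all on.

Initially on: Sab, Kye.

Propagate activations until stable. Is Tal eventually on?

No

Tal would need Ren, Kye, and Fal (G9), but Fal never turns on.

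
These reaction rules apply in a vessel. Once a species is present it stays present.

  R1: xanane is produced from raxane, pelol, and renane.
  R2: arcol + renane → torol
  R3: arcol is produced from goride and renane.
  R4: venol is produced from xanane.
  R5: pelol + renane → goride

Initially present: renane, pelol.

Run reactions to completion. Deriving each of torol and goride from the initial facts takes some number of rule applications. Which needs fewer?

goride: pelol and renane present → goride forms (R5). [1 rule application]
torol: pelol and renane present → goride forms (R5). goride and renane present → arcol forms (R3). arcol and renane present → torol forms (R2). [3 rule applications]
goride needs fewer.

goride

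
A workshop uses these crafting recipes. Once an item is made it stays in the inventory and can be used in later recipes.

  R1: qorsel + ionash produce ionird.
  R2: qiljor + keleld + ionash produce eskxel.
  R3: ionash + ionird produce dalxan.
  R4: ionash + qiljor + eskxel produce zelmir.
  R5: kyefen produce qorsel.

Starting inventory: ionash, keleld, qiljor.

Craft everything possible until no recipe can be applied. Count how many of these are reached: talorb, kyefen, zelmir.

qiljor + keleld + ionash → eskxel (R2).
ionash + qiljor + eskxel → zelmir (R4).
No rule produces talorb, and it is not given.
No rule produces kyefen, and it is not given.
zelmir: reached.
Reached: zelmir — 1 of the 3.

1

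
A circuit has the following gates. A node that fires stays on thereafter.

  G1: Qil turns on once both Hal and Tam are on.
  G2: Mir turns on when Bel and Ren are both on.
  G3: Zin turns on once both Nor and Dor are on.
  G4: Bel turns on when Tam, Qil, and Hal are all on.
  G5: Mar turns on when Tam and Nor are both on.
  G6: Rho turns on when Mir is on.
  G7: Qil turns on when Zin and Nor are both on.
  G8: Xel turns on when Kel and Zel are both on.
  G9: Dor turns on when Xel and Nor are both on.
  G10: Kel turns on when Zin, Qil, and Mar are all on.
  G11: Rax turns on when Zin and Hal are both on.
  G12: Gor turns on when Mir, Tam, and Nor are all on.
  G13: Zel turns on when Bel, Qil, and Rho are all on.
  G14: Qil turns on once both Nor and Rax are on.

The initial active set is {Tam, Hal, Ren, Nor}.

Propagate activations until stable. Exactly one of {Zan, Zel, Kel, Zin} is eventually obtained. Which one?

Hal and Tam are on, so Qil turns on (G1).
Tam, Qil, and Hal are on, so Bel turns on (G4).
G2: Bel and Ren on → Mir on.
Mir is on, so Rho turns on (G6).
G13: Bel, Qil, and Rho on → Zel on.
Kel would need Zin, Qil, and Mar (G10), but Zin never turns on. No rule produces Zan, and it is not given. Zin would need Nor and Dor (G3), but Dor never turns on.

Zel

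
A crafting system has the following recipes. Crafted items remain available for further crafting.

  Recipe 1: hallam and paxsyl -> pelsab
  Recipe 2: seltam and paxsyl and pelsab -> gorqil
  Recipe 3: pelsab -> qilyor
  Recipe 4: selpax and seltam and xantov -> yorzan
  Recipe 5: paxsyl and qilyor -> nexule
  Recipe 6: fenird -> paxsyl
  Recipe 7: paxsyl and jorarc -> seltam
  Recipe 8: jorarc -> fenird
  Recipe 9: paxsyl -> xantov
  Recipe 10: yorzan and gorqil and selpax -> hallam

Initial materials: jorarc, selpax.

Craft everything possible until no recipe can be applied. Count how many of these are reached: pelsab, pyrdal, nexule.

pelsab would need hallam and paxsyl (Recipe 1), but hallam is never obtained.
No rule produces pyrdal, and it is not given.
nexule would need paxsyl and qilyor (Recipe 5), but qilyor is never obtained.
None of the 3 are reached.

0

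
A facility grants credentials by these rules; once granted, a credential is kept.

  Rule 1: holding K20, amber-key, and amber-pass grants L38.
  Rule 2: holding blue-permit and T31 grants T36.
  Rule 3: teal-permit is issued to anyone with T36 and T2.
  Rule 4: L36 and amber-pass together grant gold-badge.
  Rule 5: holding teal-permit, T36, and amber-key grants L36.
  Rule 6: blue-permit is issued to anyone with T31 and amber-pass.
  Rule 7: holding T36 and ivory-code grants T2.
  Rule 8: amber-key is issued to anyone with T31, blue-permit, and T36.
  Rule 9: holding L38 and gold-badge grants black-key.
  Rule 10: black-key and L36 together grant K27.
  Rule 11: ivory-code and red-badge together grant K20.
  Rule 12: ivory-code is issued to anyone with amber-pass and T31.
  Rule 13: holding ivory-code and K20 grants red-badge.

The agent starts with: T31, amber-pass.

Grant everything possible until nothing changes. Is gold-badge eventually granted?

Yes

Holding amber-pass and T31 grants ivory-code (Rule 12).
Holding T31 and amber-pass grants blue-permit (Rule 6).
Holding blue-permit and T31 grants T36 (Rule 2).
Holding T31, blue-permit, and T36 grants amber-key (Rule 8).
Holding T36 and ivory-code grants T2 (Rule 7).
Holding T36 and T2 grants teal-permit (Rule 3).
Holding teal-permit, T36, and amber-key grants L36 (Rule 5).
Holding L36 and amber-pass grants gold-badge (Rule 4).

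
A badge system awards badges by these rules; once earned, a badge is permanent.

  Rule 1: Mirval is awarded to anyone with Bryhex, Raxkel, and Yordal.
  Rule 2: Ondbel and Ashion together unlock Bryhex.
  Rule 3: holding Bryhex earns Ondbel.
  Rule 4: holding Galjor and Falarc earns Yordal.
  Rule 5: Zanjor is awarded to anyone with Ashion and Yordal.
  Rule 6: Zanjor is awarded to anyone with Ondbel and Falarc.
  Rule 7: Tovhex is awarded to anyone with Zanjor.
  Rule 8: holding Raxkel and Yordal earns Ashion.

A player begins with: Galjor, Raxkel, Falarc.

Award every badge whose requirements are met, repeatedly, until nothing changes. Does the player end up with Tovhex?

Yes

With Galjor and Falarc, Yordal is earned (Rule 4).
With Raxkel and Yordal, Ashion is earned (Rule 8).
With Ashion and Yordal, Zanjor is earned (Rule 5).
With Zanjor, Tovhex is earned (Rule 7).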